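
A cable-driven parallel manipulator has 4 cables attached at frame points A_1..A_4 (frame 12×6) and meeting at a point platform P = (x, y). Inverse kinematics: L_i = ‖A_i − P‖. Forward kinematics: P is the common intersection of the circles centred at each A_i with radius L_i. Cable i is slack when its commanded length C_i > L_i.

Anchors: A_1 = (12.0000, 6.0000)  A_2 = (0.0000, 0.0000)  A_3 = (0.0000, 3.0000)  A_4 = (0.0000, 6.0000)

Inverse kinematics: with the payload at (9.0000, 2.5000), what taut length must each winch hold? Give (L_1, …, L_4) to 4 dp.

L_1 = √((12.0000−9.0000)² + (6.0000−2.5000)²) = 4.6098
L_2 = √((0.0000−9.0000)² + (0.0000−2.5000)²) = 9.3408
L_3 = √((0.0000−9.0000)² + (3.0000−2.5000)²) = 9.0139
L_4 = √((0.0000−9.0000)² + (6.0000−2.5000)²) = 9.6566

(4.6098, 9.3408, 9.0139, 9.6566)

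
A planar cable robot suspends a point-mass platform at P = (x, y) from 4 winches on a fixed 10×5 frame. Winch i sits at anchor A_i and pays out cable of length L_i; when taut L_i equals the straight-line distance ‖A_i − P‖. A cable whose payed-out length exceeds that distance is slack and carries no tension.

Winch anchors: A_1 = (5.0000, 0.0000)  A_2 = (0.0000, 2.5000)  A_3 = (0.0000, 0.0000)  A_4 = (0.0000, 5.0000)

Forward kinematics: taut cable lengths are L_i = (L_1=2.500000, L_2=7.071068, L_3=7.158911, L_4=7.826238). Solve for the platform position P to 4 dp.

circle eqns → linear via eq_j − eq_1; set q_j = A_j·A_j − L_j²
q_1 = 25.0000+0.0000−6.2500 = 18.7500
10.0000·x − 5.0000·y = q_1−q_2 = 62.5000
10.0000·x + 0.0000·y = q_1−q_3 = 70.0000
10.0000·x − 10.0000·y = q_1−q_4 = 55.0000
solve first two rows → x=7.0000, y=1.5000
check cable 4: ‖A_4−P‖² = 61.2500 ≈ L_4² = 61.2500 ✓

(7.0000, 1.5000)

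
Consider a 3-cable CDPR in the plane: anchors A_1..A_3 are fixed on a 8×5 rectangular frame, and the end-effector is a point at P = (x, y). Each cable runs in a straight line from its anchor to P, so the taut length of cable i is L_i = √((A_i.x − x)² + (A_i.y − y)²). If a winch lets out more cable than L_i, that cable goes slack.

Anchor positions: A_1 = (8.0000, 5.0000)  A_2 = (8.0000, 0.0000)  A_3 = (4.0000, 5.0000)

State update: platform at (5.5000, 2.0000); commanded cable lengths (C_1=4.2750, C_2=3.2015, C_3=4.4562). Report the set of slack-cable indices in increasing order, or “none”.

1, 3

cable 1: L_1 = ‖A_1−P‖ = 3.9051;  C_1 = 4.2750 → slack
cable 2: L_2 = ‖A_2−P‖ = 3.2016;  C_2 = 3.2015 → taut
cable 3: L_3 = ‖A_3−P‖ = 3.3541;  C_3 = 4.4562 → slack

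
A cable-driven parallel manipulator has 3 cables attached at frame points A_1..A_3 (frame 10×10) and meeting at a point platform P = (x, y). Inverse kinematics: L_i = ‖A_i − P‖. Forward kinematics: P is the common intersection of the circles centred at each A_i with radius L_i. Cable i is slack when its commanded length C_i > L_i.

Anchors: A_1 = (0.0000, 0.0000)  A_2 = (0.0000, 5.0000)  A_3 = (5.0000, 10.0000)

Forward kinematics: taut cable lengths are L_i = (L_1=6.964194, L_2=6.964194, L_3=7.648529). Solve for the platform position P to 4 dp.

(6.5000, 2.5000)

circle eqns → linear via eq_j − eq_1; set k_j = A_j·A_j − L_j²
k_1 = 0.0000+0.0000−48.5000 = -48.5000
0.0000·x − 10.0000·y = k_1−k_2 = -25.0000
-10.0000·x − 20.0000·y = k_1−k_3 = -115.0000
solve first two rows → x=6.5000, y=2.5000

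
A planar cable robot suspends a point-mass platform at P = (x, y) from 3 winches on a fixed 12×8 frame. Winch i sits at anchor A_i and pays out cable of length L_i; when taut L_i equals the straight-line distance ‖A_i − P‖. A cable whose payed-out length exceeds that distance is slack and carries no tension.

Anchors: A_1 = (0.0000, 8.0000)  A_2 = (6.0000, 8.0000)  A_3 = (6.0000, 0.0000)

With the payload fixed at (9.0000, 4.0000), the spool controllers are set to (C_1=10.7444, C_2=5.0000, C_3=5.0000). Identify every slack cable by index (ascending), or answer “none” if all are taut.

1

cable 1: L_1 = ‖A_1−P‖ = 9.8489;  C_1 = 10.7444 → slack
cable 2: L_2 = ‖A_2−P‖ = 5.0000;  C_2 = 5.0000 → taut
cable 3: L_3 = ‖A_3−P‖ = 5.0000;  C_3 = 5.0000 → taut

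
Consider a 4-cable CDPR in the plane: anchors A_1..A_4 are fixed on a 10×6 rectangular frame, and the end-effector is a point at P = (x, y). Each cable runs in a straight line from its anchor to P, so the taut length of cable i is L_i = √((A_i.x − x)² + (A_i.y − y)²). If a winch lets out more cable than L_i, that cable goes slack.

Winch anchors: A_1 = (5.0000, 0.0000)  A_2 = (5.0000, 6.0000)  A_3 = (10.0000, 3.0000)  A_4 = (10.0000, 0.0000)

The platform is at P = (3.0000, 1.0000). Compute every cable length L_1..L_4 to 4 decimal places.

cable 1: Δx=2.0000, Δy=-1.0000; L_1 = √(Δx²+Δy²) = 2.2361
cable 2: Δx=2.0000, Δy=5.0000; L_2 = √(Δx²+Δy²) = 5.3852
cable 3: Δx=7.0000, Δy=2.0000; L_3 = √(Δx²+Δy²) = 7.2801
cable 4: Δx=7.0000, Δy=-1.0000; L_4 = √(Δx²+Δy²) = 7.0711

(2.2361, 5.3852, 7.2801, 7.0711)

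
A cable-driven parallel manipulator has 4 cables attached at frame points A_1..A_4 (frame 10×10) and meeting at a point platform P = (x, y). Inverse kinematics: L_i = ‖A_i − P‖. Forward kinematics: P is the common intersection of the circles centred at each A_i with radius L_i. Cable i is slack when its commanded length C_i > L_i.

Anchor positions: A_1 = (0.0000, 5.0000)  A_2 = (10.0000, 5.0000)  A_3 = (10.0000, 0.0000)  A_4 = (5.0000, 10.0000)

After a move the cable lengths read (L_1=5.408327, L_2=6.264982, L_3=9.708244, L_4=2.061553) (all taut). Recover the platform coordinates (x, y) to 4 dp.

expand ‖A_i−P‖²=L_i² and subtract eq 1 (q_i ≔ ‖A_i‖²−L_i²)
q_1 = 0.0000+25.0000−29.2500 = -4.2500
eq1−eq2 → [-20.0000  0.0000]·P = -90.0000
eq1−eq3 → [-20.0000  10.0000]·P = -10.0000
eq1−eq4 → [-10.0000  -10.0000]·P = -125.0000
2×2 solve → P = (4.5000, 8.0000)
check cable 4: ‖A_4−P‖² = 4.2500 ≈ L_4² = 4.2500 ✓

(4.5000, 8.0000)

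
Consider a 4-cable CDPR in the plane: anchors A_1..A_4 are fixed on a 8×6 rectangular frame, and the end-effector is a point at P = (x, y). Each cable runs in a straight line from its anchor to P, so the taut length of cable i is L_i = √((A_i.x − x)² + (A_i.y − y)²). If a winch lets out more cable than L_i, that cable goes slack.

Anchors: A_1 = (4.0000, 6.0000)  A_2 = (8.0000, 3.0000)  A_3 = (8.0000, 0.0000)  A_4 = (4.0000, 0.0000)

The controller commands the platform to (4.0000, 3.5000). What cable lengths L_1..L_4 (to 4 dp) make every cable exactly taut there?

(2.5000, 4.0311, 5.3151, 3.5000)

cable 1: Δx=0.0000, Δy=2.5000; L_1 = √(Δx²+Δy²) = 2.5000
cable 2: Δx=4.0000, Δy=-0.5000; L_2 = √(Δx²+Δy²) = 4.0311
cable 3: Δx=4.0000, Δy=-3.5000; L_3 = √(Δx²+Δy²) = 5.3151
cable 4: Δx=0.0000, Δy=-3.5000; L_4 = √(Δx²+Δy²) = 3.5000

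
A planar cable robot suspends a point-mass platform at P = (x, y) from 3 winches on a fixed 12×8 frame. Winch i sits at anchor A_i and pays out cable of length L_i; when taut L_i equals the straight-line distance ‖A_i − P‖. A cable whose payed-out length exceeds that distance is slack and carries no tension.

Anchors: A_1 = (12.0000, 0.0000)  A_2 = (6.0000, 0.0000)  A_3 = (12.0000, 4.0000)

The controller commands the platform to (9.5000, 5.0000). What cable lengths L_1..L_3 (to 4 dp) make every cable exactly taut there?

L_1: Δ = A_1−P = (2.5000, -5.0000) → ‖Δ‖ = √31.2500 = 5.5902
L_2: Δ = A_2−P = (-3.5000, -5.0000) → ‖Δ‖ = √37.2500 = 6.1033
L_3: Δ = A_3−P = (2.5000, -1.0000) → ‖Δ‖ = √7.2500 = 2.6926

(5.5902, 6.1033, 2.6926)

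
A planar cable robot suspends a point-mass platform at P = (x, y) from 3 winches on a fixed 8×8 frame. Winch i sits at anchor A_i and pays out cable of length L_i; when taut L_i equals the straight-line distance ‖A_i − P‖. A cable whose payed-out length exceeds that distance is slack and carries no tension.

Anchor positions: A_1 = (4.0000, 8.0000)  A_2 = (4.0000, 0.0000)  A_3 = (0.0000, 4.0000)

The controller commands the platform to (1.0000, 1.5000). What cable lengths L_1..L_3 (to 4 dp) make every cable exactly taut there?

L_1: Δ = A_1−P = (3.0000, 6.5000) → ‖Δ‖ = √51.2500 = 7.1589
L_2: Δ = A_2−P = (3.0000, -1.5000) → ‖Δ‖ = √11.2500 = 3.3541
L_3: Δ = A_3−P = (-1.0000, 2.5000) → ‖Δ‖ = √7.2500 = 2.6926

(7.1589, 3.3541, 2.6926)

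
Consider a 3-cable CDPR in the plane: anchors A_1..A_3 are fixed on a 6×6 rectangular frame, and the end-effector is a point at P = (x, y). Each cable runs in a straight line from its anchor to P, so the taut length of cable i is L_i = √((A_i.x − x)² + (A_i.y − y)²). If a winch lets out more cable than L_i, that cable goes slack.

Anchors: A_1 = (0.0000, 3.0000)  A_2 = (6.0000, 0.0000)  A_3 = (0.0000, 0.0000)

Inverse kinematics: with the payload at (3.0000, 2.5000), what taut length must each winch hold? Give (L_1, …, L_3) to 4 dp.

(3.0414, 3.9051, 3.9051)

L_1 = √((0.0000−3.0000)² + (3.0000−2.5000)²) = 3.0414
L_2 = √((6.0000−3.0000)² + (0.0000−2.5000)²) = 3.9051
L_3 = √((0.0000−3.0000)² + (0.0000−2.5000)²) = 3.9051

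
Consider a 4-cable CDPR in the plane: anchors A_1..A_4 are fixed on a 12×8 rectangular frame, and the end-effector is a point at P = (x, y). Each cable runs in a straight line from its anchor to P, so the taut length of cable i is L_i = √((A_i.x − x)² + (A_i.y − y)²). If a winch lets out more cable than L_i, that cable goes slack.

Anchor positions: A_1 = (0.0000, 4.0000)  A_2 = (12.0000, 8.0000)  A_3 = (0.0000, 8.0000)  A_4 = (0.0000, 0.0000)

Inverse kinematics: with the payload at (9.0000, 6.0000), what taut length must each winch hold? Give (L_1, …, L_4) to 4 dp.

(9.2195, 3.6056, 9.2195, 10.8167)

L_1 = √((0.0000−9.0000)² + (4.0000−6.0000)²) = 9.2195
L_2 = √((12.0000−9.0000)² + (8.0000−6.0000)²) = 3.6056
L_3 = √((0.0000−9.0000)² + (8.0000−6.0000)²) = 9.2195
L_4 = √((0.0000−9.0000)² + (0.0000−6.0000)²) = 10.8167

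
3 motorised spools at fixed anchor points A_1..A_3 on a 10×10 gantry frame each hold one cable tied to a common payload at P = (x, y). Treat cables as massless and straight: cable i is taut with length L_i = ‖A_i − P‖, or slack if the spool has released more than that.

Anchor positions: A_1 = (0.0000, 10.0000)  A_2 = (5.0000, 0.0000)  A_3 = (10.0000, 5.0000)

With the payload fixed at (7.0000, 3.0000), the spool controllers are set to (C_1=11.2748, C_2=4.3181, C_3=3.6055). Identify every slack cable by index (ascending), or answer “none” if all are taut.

1, 2

cable 1: L_1 = ‖A_1−P‖ = 9.8995;  C_1 = 11.2748 → slack
cable 2: L_2 = ‖A_2−P‖ = 3.6056;  C_2 = 4.3181 → slack
cable 3: L_3 = ‖A_3−P‖ = 3.6056;  C_3 = 3.6055 → taut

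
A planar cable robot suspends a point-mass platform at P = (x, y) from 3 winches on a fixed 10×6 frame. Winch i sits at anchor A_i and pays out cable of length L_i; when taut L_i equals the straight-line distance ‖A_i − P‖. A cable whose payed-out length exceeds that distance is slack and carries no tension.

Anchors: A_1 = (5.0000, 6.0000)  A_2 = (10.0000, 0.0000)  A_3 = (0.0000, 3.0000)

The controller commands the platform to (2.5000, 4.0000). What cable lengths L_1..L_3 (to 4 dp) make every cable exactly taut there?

cable 1: Δx=2.5000, Δy=2.0000; L_1 = √(Δx²+Δy²) = 3.2016
cable 2: Δx=7.5000, Δy=-4.0000; L_2 = √(Δx²+Δy²) = 8.5000
cable 3: Δx=-2.5000, Δy=-1.0000; L_3 = √(Δx²+Δy²) = 2.6926

(3.2016, 8.5000, 2.6926)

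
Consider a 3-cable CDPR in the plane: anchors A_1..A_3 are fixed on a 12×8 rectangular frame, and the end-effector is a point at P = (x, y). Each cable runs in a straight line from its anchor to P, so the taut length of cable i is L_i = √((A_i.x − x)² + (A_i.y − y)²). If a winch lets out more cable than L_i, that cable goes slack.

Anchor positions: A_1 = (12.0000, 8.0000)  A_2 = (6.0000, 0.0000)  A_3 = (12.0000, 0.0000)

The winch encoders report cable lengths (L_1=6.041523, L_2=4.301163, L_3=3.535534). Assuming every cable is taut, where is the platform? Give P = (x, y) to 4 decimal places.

(9.5000, 2.5000)

circle eqns → linear via eq_j − eq_1; set k_j = A_j·A_j − L_j²
k_1 = 144.0000+64.0000−36.5000 = 171.5000
12.0000·x + 16.0000·y = k_1−k_2 = 154.0000
0.0000·x + 16.0000·y = k_1−k_3 = 40.0000
solve first two rows → x=9.5000, y=2.5000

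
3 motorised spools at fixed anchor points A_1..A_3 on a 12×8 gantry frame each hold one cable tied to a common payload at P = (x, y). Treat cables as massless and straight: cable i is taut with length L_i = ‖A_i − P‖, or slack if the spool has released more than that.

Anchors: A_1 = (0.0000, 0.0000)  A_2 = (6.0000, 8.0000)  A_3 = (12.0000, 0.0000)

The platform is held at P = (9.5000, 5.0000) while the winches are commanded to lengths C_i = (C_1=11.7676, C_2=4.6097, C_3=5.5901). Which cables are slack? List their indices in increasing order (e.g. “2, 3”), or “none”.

1

cable 1: √((-9.5000)²+(-5.0000)²)=10.7355, C_1=11.7676: slack
cable 2: √((-3.5000)²+(3.0000)²)=4.6098, C_2=4.6097: taut
cable 3: √((2.5000)²+(-5.0000)²)=5.5902, C_3=5.5901: taut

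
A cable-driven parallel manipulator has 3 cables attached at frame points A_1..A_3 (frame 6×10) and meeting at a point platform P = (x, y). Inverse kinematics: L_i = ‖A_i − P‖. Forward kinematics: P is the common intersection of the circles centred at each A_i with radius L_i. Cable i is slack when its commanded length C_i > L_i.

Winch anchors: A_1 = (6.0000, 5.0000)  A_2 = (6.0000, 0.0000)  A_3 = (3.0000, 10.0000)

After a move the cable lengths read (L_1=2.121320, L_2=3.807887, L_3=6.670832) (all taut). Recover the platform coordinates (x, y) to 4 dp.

circle eqns → linear via eq_j − eq_1; set k_j = A_j·A_j − L_j²
k_1 = 36.0000+25.0000−4.5000 = 56.5000
0.0000·x + 10.0000·y = k_1−k_2 = 35.0000
6.0000·x − 10.0000·y = k_1−k_3 = -8.0000
solve first two rows → x=4.5000, y=3.5000

(4.5000, 3.5000)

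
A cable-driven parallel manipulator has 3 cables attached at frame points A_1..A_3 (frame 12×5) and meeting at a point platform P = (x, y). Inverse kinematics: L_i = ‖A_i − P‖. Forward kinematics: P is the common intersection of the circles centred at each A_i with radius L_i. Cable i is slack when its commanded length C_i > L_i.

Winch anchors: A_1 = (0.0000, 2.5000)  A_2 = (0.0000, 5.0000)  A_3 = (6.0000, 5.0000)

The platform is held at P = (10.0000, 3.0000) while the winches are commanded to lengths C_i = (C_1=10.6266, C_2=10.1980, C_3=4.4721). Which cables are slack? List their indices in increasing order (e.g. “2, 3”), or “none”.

1

i=1: geometric 10.0125 vs commanded 10.6266 ⇒ slack
i=2: geometric 10.1980 vs commanded 10.1980 ⇒ taut
i=3: geometric 4.4721 vs commanded 4.4721 ⇒ taut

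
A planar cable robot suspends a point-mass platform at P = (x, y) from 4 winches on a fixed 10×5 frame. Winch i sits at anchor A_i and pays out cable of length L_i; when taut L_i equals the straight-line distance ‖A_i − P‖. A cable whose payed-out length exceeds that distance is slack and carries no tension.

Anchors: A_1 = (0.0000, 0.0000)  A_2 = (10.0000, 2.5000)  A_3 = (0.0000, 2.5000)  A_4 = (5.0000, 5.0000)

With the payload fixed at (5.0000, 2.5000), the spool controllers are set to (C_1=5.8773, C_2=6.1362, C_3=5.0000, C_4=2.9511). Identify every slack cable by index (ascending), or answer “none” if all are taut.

1, 2, 4

cable 1: L_1 = ‖A_1−P‖ = 5.5902;  C_1 = 5.8773 → slack
cable 2: L_2 = ‖A_2−P‖ = 5.0000;  C_2 = 6.1362 → slack
cable 3: L_3 = ‖A_3−P‖ = 5.0000;  C_3 = 5.0000 → taut
cable 4: L_4 = ‖A_4−P‖ = 2.5000;  C_4 = 2.9511 → slack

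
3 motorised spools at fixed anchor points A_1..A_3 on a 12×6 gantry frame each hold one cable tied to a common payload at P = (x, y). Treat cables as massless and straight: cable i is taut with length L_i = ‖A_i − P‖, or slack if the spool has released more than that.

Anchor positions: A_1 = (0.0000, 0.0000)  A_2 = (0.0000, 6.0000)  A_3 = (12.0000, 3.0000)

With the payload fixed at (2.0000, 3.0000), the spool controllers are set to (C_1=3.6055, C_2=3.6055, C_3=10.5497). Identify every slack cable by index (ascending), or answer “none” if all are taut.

i=1: geometric 3.6056 vs commanded 3.6055 ⇒ taut
i=2: geometric 3.6056 vs commanded 3.6055 ⇒ taut
i=3: geometric 10.0000 vs commanded 10.5497 ⇒ slack

3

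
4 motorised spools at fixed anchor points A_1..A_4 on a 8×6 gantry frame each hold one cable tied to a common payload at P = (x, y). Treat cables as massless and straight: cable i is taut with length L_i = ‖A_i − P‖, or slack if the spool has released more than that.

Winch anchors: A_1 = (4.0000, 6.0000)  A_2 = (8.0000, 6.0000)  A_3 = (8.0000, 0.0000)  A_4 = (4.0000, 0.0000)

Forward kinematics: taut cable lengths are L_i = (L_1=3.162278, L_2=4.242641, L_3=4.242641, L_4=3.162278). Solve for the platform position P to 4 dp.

(5.0000, 3.0000)

each cable: (A_i−P)·(A_i−P) = L_i²; let k_i = ‖A_i‖²−L_i²
k_1 = 16.0000+36.0000−10.0000 = 42.0000
row 1: -8.0000x + 0.0000y = -40.0000  (k_2=82.0000)
row 2: -8.0000x + 12.0000y = -4.0000  (k_3=46.0000)
row 3: 0.0000x + 12.0000y = 36.0000  (k_4=6.0000)
Cramer on rows 1–2 → x = 5.0000, y = 3.0000
check cable 4: ‖A_4−P‖² = 10.0000 ≈ L_4² = 10.0000 ✓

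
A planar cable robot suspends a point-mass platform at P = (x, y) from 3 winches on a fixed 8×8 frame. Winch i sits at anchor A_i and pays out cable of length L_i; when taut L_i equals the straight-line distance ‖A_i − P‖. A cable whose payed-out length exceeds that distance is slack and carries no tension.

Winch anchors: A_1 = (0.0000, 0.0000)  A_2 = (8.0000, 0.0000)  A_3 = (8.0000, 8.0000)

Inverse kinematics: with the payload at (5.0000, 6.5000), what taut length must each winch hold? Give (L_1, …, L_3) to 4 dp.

(8.2006, 7.1589, 3.3541)

L_1: Δ = A_1−P = (-5.0000, -6.5000) → ‖Δ‖ = √67.2500 = 8.2006
L_2: Δ = A_2−P = (3.0000, -6.5000) → ‖Δ‖ = √51.2500 = 7.1589
L_3: Δ = A_3−P = (3.0000, 1.5000) → ‖Δ‖ = √11.2500 = 3.3541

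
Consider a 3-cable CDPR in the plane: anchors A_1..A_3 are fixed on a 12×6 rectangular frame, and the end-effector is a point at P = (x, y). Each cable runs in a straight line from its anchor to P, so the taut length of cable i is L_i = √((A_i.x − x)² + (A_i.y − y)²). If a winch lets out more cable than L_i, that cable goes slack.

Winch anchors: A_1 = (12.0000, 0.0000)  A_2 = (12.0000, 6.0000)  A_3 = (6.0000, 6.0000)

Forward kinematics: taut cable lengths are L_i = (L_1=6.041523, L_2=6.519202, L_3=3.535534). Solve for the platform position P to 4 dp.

expand ‖A_i−P‖²=L_i² and subtract eq 1 (k_i ≔ ‖A_i‖²−L_i²)
k_1 = 144.0000+0.0000−36.5000 = 107.5000
eq1−eq2 → [0.0000  -12.0000]·P = -30.0000
eq1−eq3 → [12.0000  -12.0000]·P = 48.0000
2×2 solve → P = (6.5000, 2.5000)

(6.5000, 2.5000)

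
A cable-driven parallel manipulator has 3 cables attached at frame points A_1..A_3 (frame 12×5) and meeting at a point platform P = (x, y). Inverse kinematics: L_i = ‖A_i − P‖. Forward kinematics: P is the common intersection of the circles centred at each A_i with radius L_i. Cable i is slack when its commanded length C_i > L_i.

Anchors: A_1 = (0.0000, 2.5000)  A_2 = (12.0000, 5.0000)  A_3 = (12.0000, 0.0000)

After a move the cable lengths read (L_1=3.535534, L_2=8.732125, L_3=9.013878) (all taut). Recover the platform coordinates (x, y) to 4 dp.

(3.5000, 3.0000)

expand ‖A_i−P‖²=L_i² and subtract eq 1 (q_i ≔ ‖A_i‖²−L_i²)
q_1 = 0.0000+6.2500−12.5000 = -6.2500
eq1−eq2 → [-24.0000  -5.0000]·P = -99.0000
eq1−eq3 → [-24.0000  5.0000]·P = -69.0000
2×2 solve → P = (3.5000, 3.0000)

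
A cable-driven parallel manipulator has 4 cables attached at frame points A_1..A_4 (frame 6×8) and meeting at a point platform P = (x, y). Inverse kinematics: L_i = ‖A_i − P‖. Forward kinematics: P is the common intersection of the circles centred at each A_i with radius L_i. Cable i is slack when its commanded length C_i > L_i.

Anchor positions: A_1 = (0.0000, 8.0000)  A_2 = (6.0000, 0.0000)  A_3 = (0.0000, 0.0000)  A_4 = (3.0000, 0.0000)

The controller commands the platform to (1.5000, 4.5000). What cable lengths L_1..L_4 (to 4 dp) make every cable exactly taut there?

(3.8079, 6.3640, 4.7434, 4.7434)

L_1: Δ = A_1−P = (-1.5000, 3.5000) → ‖Δ‖ = √14.5000 = 3.8079
L_2: Δ = A_2−P = (4.5000, -4.5000) → ‖Δ‖ = √40.5000 = 6.3640
L_3: Δ = A_3−P = (-1.5000, -4.5000) → ‖Δ‖ = √22.5000 = 4.7434
L_4: Δ = A_4−P = (1.5000, -4.5000) → ‖Δ‖ = √22.5000 = 4.7434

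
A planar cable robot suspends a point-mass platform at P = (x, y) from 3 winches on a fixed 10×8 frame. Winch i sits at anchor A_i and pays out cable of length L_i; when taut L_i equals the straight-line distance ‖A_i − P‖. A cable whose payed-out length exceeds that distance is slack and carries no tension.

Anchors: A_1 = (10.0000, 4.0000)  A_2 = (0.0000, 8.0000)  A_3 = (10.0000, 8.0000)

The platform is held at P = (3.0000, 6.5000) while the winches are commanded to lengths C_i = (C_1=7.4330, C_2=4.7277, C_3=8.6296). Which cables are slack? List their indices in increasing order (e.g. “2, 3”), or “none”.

2, 3

cable 1: √((7.0000)²+(-2.5000)²)=7.4330, C_1=7.4330: taut
cable 2: √((-3.0000)²+(1.5000)²)=3.3541, C_2=4.7277: slack
cable 3: √((7.0000)²+(1.5000)²)=7.1589, C_3=8.6296: slack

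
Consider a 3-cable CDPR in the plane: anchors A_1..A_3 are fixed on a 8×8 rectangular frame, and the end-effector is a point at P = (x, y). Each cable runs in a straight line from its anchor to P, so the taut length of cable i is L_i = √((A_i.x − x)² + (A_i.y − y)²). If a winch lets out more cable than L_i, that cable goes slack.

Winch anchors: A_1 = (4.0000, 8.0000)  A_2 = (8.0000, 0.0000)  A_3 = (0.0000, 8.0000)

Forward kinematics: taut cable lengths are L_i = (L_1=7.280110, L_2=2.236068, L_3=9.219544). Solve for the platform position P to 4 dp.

(6.0000, 1.0000)

expand ‖A_i−P‖²=L_i² and subtract eq 1 (q_i ≔ ‖A_i‖²−L_i²)
q_1 = 16.0000+64.0000−53.0000 = 27.0000
eq1−eq2 → [-8.0000  16.0000]·P = -32.0000
eq1−eq3 → [8.0000  0.0000]·P = 48.0000
2×2 solve → P = (6.0000, 1.0000)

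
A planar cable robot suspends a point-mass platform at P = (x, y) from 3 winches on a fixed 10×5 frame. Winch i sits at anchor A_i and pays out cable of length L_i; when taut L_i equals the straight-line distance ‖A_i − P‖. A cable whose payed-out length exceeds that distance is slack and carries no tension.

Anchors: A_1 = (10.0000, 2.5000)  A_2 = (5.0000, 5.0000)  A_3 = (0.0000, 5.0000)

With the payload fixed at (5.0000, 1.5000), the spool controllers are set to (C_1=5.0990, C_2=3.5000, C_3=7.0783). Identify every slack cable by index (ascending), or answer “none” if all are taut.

cable 1: L_1 = ‖A_1−P‖ = 5.0990;  C_1 = 5.0990 → taut
cable 2: L_2 = ‖A_2−P‖ = 3.5000;  C_2 = 3.5000 → taut
cable 3: L_3 = ‖A_3−P‖ = 6.1033;  C_3 = 7.0783 → slack

3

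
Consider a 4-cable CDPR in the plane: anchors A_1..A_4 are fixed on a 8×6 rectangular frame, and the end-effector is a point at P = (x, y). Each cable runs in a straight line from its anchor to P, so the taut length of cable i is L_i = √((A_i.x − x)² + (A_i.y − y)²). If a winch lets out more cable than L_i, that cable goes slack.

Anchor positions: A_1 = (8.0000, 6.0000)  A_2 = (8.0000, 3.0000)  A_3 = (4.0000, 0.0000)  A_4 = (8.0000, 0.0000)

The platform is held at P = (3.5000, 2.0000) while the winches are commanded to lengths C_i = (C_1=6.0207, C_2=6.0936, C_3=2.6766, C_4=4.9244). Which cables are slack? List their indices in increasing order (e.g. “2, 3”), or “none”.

2, 3

i=1: geometric 6.0208 vs commanded 6.0207 ⇒ taut
i=2: geometric 4.6098 vs commanded 6.0936 ⇒ slack
i=3: geometric 2.0616 vs commanded 2.6766 ⇒ slack
i=4: geometric 4.9244 vs commanded 4.9244 ⇒ taut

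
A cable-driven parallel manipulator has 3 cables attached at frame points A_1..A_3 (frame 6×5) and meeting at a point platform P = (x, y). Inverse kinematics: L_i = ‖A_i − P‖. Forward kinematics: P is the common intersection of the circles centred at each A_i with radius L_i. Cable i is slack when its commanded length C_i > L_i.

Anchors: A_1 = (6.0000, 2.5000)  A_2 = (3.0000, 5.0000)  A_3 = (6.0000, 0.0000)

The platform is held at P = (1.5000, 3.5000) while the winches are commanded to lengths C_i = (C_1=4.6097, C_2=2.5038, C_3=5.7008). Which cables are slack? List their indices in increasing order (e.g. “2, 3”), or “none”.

2

cable 1: √((4.5000)²+(-1.0000)²)=4.6098, C_1=4.6097: taut
cable 2: √((1.5000)²+(1.5000)²)=2.1213, C_2=2.5038: slack
cable 3: √((4.5000)²+(-3.5000)²)=5.7009, C_3=5.7008: taut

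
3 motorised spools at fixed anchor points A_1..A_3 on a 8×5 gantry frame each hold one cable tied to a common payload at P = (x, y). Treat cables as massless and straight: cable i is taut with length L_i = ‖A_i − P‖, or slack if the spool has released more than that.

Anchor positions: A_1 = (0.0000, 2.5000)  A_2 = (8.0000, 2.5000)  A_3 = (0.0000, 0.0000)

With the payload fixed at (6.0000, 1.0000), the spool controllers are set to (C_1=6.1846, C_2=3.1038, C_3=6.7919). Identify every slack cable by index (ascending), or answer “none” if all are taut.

2, 3

i=1: geometric 6.1847 vs commanded 6.1846 ⇒ taut
i=2: geometric 2.5000 vs commanded 3.1038 ⇒ slack
i=3: geometric 6.0828 vs commanded 6.7919 ⇒ slack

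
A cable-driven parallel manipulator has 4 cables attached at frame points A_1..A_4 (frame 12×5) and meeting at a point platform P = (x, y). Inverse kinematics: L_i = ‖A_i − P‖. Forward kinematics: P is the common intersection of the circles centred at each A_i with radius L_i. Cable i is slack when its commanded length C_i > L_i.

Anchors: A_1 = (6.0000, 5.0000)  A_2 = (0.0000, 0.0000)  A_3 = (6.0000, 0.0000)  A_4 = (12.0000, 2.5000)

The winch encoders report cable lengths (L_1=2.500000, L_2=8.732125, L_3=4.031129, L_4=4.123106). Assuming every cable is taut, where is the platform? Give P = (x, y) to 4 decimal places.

(8.0000, 3.5000)

circle eqns → linear via eq_j − eq_1; set q_j = A_j·A_j − L_j²
q_1 = 36.0000+25.0000−6.2500 = 54.7500
12.0000·x + 10.0000·y = q_1−q_2 = 131.0000
0.0000·x + 10.0000·y = q_1−q_3 = 35.0000
-12.0000·x + 5.0000·y = q_1−q_4 = -78.5000
solve first two rows → x=8.0000, y=3.5000
check cable 4: ‖A_4−P‖² = 17.0000 ≈ L_4² = 17.0000 ✓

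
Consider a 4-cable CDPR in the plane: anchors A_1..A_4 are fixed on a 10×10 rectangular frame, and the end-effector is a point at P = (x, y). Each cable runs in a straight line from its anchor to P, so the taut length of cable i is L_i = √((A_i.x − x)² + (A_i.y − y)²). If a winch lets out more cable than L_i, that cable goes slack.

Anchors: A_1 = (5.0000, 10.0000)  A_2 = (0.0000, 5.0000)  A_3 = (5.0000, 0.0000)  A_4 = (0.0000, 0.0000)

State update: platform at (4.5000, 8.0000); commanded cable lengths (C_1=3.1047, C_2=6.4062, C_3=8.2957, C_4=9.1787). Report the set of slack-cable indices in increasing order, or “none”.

i=1: geometric 2.0616 vs commanded 3.1047 ⇒ slack
i=2: geometric 5.4083 vs commanded 6.4062 ⇒ slack
i=3: geometric 8.0156 vs commanded 8.2957 ⇒ slack
i=4: geometric 9.1788 vs commanded 9.1787 ⇒ taut

1, 2, 3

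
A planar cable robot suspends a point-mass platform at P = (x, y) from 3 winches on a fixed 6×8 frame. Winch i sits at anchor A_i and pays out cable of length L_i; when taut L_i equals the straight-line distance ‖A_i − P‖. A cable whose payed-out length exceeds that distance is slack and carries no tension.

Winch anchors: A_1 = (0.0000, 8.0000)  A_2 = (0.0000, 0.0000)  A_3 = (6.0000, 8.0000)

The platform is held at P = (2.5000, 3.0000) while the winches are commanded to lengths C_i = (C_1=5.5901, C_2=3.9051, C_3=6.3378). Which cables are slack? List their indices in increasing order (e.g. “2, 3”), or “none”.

i=1: geometric 5.5902 vs commanded 5.5901 ⇒ taut
i=2: geometric 3.9051 vs commanded 3.9051 ⇒ taut
i=3: geometric 6.1033 vs commanded 6.3378 ⇒ slack

3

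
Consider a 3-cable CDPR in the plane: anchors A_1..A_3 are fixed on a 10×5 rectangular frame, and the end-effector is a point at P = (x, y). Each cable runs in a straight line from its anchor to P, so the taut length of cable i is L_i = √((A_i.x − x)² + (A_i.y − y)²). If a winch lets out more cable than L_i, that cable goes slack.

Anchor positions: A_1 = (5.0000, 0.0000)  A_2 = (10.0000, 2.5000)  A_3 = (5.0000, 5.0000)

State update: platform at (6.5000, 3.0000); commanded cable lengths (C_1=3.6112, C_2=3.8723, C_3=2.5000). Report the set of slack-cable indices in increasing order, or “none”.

cable 1: L_1 = ‖A_1−P‖ = 3.3541;  C_1 = 3.6112 → slack
cable 2: L_2 = ‖A_2−P‖ = 3.5355;  C_2 = 3.8723 → slack
cable 3: L_3 = ‖A_3−P‖ = 2.5000;  C_3 = 2.5000 → taut

1, 2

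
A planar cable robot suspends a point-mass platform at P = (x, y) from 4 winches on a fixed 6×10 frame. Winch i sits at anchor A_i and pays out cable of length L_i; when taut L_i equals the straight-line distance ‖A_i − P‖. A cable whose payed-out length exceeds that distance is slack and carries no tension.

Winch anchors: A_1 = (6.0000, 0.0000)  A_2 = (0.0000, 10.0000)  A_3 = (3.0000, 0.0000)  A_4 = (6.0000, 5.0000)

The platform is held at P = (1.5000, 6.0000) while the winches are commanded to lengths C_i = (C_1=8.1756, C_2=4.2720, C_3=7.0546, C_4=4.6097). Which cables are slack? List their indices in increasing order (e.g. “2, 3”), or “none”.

cable 1: L_1 = ‖A_1−P‖ = 7.5000;  C_1 = 8.1756 → slack
cable 2: L_2 = ‖A_2−P‖ = 4.2720;  C_2 = 4.2720 → taut
cable 3: L_3 = ‖A_3−P‖ = 6.1847;  C_3 = 7.0546 → slack
cable 4: L_4 = ‖A_4−P‖ = 4.6098;  C_4 = 4.6097 → taut

1, 3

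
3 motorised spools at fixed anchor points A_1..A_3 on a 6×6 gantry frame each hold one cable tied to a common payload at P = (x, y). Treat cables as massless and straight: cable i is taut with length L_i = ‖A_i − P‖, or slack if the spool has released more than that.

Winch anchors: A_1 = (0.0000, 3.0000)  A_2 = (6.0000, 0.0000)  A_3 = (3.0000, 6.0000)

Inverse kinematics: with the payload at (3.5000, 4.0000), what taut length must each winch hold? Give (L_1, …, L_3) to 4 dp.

L_1: Δ = A_1−P = (-3.5000, -1.0000) → ‖Δ‖ = √13.2500 = 3.6401
L_2: Δ = A_2−P = (2.5000, -4.0000) → ‖Δ‖ = √22.2500 = 4.7170
L_3: Δ = A_3−P = (-0.5000, 2.0000) → ‖Δ‖ = √4.2500 = 2.0616

(3.6401, 4.7170, 2.0616)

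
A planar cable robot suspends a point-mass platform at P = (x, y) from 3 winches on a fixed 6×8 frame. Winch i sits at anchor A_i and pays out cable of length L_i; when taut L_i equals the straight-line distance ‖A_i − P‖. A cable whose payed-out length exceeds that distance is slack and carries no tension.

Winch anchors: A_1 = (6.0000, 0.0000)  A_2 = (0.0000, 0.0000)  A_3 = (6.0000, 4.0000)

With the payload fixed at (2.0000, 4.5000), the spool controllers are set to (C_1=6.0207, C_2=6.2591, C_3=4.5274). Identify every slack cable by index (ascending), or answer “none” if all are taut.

2, 3

cable 1: L_1 = ‖A_1−P‖ = 6.0208;  C_1 = 6.0207 → taut
cable 2: L_2 = ‖A_2−P‖ = 4.9244;  C_2 = 6.2591 → slack
cable 3: L_3 = ‖A_3−P‖ = 4.0311;  C_3 = 4.5274 → slack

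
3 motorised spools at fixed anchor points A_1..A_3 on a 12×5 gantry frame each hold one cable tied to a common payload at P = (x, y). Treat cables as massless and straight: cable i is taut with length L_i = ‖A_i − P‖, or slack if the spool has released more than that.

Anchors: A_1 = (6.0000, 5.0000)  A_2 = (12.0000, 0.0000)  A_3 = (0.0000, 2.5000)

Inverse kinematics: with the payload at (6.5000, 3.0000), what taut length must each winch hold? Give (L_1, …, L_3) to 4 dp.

L_1 = √((6.0000−6.5000)² + (5.0000−3.0000)²) = 2.0616
L_2 = √((12.0000−6.5000)² + (0.0000−3.0000)²) = 6.2650
L_3 = √((0.0000−6.5000)² + (2.5000−3.0000)²) = 6.5192

(2.0616, 6.2650, 6.5192)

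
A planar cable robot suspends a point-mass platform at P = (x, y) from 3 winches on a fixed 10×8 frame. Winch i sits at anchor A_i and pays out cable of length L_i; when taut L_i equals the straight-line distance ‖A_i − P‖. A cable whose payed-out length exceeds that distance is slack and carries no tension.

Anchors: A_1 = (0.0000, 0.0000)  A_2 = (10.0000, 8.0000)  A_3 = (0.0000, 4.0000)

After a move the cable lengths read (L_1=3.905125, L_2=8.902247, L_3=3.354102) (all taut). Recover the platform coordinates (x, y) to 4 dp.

(3.0000, 2.5000)

expand ‖A_i−P‖²=L_i² and subtract eq 1 (c_i ≔ ‖A_i‖²−L_i²)
c_1 = 0.0000+0.0000−15.2500 = -15.2500
eq1−eq2 → [-20.0000  -16.0000]·P = -100.0000
eq1−eq3 → [0.0000  -8.0000]·P = -20.0000
2×2 solve → P = (3.0000, 2.5000)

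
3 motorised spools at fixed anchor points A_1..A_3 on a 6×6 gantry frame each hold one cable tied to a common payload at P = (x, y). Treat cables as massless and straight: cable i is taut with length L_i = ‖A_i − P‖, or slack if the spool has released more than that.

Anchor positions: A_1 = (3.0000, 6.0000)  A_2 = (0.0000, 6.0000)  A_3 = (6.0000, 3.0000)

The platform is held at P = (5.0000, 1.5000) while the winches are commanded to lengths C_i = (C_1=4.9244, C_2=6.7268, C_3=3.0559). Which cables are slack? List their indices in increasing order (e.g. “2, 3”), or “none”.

3

cable 1: √((-2.0000)²+(4.5000)²)=4.9244, C_1=4.9244: taut
cable 2: √((-5.0000)²+(4.5000)²)=6.7268, C_2=6.7268: taut
cable 3: √((1.0000)²+(1.5000)²)=1.8028, C_3=3.0559: slack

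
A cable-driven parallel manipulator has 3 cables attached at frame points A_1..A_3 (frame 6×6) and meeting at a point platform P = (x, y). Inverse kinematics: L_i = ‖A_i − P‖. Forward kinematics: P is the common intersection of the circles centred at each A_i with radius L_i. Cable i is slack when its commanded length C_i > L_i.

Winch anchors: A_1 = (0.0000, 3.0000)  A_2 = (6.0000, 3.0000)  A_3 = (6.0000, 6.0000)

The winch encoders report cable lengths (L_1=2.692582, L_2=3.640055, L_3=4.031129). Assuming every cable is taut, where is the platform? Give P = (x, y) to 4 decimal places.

(2.5000, 4.0000)

expand ‖A_i−P‖²=L_i² and subtract eq 1 (q_i ≔ ‖A_i‖²−L_i²)
q_1 = 0.0000+9.0000−7.2500 = 1.7500
eq1−eq2 → [-12.0000  0.0000]·P = -30.0000
eq1−eq3 → [-12.0000  -6.0000]·P = -54.0000
2×2 solve → P = (2.5000, 4.0000)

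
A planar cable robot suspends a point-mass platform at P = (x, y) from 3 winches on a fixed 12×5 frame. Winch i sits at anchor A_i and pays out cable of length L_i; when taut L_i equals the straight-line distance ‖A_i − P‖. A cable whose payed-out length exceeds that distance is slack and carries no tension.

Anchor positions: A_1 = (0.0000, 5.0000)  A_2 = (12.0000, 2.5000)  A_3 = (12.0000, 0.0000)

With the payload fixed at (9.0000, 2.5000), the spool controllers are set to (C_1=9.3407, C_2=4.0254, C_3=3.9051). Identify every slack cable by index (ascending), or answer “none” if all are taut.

2

cable 1: L_1 = ‖A_1−P‖ = 9.3408;  C_1 = 9.3407 → taut
cable 2: L_2 = ‖A_2−P‖ = 3.0000;  C_2 = 4.0254 → slack
cable 3: L_3 = ‖A_3−P‖ = 3.9051;  C_3 = 3.9051 → taut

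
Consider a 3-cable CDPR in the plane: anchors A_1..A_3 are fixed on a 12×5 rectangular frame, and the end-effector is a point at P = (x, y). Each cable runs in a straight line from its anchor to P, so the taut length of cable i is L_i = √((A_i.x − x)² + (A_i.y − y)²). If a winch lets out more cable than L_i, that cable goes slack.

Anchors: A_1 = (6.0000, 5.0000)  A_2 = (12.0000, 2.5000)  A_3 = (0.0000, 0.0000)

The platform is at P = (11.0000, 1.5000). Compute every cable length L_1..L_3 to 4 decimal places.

(6.1033, 1.4142, 11.1018)

L_1: Δ = A_1−P = (-5.0000, 3.5000) → ‖Δ‖ = √37.2500 = 6.1033
L_2: Δ = A_2−P = (1.0000, 1.0000) → ‖Δ‖ = √2.0000 = 1.4142
L_3: Δ = A_3−P = (-11.0000, -1.5000) → ‖Δ‖ = √123.2500 = 11.1018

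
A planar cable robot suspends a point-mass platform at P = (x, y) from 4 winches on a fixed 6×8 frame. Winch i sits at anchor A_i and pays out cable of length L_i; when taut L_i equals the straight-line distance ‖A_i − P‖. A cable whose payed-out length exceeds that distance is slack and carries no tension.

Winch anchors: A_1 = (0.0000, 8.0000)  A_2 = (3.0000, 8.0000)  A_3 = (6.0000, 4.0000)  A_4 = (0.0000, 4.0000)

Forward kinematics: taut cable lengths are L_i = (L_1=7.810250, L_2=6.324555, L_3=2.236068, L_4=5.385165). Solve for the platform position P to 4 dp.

circle eqns → linear via eq_j − eq_1; set c_j = A_j·A_j − L_j²
c_1 = 0.0000+64.0000−61.0000 = 3.0000
-6.0000·x + 0.0000·y = c_1−c_2 = -30.0000
-12.0000·x + 8.0000·y = c_1−c_3 = -44.0000
0.0000·x + 8.0000·y = c_1−c_4 = 16.0000
solve first two rows → x=5.0000, y=2.0000
check cable 4: ‖A_4−P‖² = 29.0000 ≈ L_4² = 29.0000 ✓

(5.0000, 2.0000)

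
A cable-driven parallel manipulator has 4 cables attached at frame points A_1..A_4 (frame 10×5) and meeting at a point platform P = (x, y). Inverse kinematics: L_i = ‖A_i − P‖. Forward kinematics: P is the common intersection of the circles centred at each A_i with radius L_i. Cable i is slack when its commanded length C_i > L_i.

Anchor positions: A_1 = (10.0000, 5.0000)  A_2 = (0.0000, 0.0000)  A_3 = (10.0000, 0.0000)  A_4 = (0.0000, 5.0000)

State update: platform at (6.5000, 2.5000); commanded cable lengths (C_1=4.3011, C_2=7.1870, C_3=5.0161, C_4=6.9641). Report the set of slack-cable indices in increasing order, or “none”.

2, 3

cable 1: L_1 = ‖A_1−P‖ = 4.3012;  C_1 = 4.3011 → taut
cable 2: L_2 = ‖A_2−P‖ = 6.9642;  C_2 = 7.1870 → slack
cable 3: L_3 = ‖A_3−P‖ = 4.3012;  C_3 = 5.0161 → slack
cable 4: L_4 = ‖A_4−P‖ = 6.9642;  C_4 = 6.9641 → taut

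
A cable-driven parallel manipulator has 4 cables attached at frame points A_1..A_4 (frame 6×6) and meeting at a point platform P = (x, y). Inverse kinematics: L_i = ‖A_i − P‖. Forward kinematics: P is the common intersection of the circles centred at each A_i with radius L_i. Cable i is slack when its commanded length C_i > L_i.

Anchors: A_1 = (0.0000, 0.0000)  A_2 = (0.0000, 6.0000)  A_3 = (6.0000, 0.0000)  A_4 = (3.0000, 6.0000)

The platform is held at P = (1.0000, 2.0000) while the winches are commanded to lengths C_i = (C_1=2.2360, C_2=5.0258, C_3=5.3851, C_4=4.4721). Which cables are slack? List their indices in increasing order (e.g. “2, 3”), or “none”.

2

i=1: geometric 2.2361 vs commanded 2.2360 ⇒ taut
i=2: geometric 4.1231 vs commanded 5.0258 ⇒ slack
i=3: geometric 5.3852 vs commanded 5.3851 ⇒ taut
i=4: geometric 4.4721 vs commanded 4.4721 ⇒ taut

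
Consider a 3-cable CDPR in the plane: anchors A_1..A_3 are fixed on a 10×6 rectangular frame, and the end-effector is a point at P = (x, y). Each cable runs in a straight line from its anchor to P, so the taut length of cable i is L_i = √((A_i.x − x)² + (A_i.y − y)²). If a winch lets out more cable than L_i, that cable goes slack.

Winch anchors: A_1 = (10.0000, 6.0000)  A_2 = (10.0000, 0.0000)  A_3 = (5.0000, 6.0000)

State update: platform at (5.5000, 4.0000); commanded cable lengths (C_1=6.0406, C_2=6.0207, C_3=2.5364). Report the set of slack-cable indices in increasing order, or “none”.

i=1: geometric 4.9244 vs commanded 6.0406 ⇒ slack
i=2: geometric 6.0208 vs commanded 6.0207 ⇒ taut
i=3: geometric 2.0616 vs commanded 2.5364 ⇒ slack

1, 3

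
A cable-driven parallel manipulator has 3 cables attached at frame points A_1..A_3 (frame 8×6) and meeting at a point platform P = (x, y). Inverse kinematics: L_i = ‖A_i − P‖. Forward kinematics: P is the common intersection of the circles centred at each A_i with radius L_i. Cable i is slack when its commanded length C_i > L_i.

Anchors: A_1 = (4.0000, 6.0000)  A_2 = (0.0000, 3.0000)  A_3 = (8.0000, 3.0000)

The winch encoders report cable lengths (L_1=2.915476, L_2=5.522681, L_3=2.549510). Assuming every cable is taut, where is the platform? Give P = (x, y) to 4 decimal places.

expand ‖A_i−P‖²=L_i² and subtract eq 1 (c_i ≔ ‖A_i‖²−L_i²)
c_1 = 16.0000+36.0000−8.5000 = 43.5000
eq1−eq2 → [8.0000  6.0000]·P = 65.0000
eq1−eq3 → [-8.0000  6.0000]·P = -23.0000
2×2 solve → P = (5.5000, 3.5000)

(5.5000, 3.5000)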